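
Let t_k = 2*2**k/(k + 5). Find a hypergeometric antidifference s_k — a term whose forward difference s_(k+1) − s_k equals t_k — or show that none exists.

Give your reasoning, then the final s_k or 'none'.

none — t_k is not Gosper-summable

Compute t_(k+1)/t_k: get 2*(k + 5)/(k + 6).
Take A(k)=2*k + 10, B(k)=k + 6, C(k)=1.
Need (2*k + 10)·f(k+1) − (k + 5)·f(k) = 1.
Bound: deg f ≤ -1.
Negative degree bound (-1): no f exists, t_k not Gosper-summable.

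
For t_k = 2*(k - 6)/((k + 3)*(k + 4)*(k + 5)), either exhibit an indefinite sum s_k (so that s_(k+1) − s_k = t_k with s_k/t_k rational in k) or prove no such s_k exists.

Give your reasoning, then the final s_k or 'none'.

s_k = k*(-k - 15)/(4*(k + 3)*(k + 4))

Step 1: r(k) = (k - 5)*(k + 3)/((k - 6)*(k + 6)).
Factor: A=k + 3; B=k + 6; C=k - 6.
Solve (k + 3)·f(k+1) − (k + 5)·f(k) = k - 6.
Bound: deg f ≤ 2.
Coefficient equations give f(k) = -k*(k + 15)/8.
So s_k = (B(k−1)f/C)·t_k = (-k*(k + 5)*(k + 15)/(8*(k - 6)))·t_k = k*(-k - 15)/(4*(k + 3)*(k + 4)).
s_(k+1) − s_k = 2*(k - 6)/(k**3 + 12*k**2 + 47*k + 60) = t_k.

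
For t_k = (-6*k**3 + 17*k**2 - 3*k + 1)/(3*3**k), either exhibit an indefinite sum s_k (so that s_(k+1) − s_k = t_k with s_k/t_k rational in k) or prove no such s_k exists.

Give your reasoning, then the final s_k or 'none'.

s_k = k*(3*k**2 - 4*k + 2)/3**k

r(k) = (6*k**3 + k**2 - 13*k - 9)/(3*(6*k**3 - 17*k**2 + 3*k - 1)) after simplifying.
So A=1/3 and B=1, with C=k**3 - 17*k**2/6 + k/2 - 1/6.
Set up (1/3)·f(k+1) − (1)·f(k) − (k**3 - 17*k**2/6 + k/2 - 1/6) = 0.
Degrees (0,0,3) ⇒ d ≤ 3.
Coefficient equations give f(k) = -k*(3*k**2 - 4*k + 2)/2.
Certificate R = B(k−1)f/C = -3*k*(3*k**2 - 4*k + 2)/(6*k**3 - 17*k**2 + 3*k - 1) gives s_k = k*(3*k**2 - 4*k + 2)/3**k.
Δs = (-6*k**3 + 17*k**2 - 3*k + 1)/(3*3**k), as required.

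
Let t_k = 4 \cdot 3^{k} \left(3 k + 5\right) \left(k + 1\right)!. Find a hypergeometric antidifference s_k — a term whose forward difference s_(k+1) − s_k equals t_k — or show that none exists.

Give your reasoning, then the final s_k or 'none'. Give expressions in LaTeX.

t_(k+1)/t_k = 3*(k + 2)*(3*k + 8)/(3*k + 5).
Normal form (A,B,C) = (3*k + 6, 1, k + 5/3).
Need (3*k + 6)·f(k+1) − (1)·f(k) = k + 5/3.
deg f ≤ 0 (via 1,0,1).
Solve for f: f(k) = 1/3 (degree 0 ≤ 0).
So s_k = (B(k−1)f/C)·t_k = (1/(3*k + 5))·t_k = 4*3**k*factorial(k + 1).
s_(k+1) − s_k = 4*3**k*(3*k + 5)*factorial(k + 1) = t_k.

s_k = 4 \cdot 3^{k} \left(k + 1\right)!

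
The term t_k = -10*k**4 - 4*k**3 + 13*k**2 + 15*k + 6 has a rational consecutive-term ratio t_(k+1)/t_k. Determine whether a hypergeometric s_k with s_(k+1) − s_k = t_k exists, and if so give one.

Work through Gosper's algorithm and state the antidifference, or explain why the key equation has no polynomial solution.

r(k) = (10*k**4 + 44*k**3 + 59*k**2 + 11*k - 20)/(10*k**4 + 4*k**3 - 13*k**2 - 15*k - 6) after simplifying.
Factor: A=1; B=1; C=k**4 + 2*k**3/5 - 13*k**2/10 - 3*k/2 - 3/5.
Set up (1)·f(k+1) − (1)·f(k) − (k**4 + 2*k**3/5 - 13*k**2/10 - 3*k/2 - 3/5) = 0.
d = 5 from the (0,0,4) case.
Match coefficients ⇒ f(k) = k*(2*k**4 - 4*k**3 - 3*k**2 - 1)/10.
R(k) = B(k−1)·f(k)/C(k) = k*(2*k**4 - 4*k**3 - 3*k**2 - 1)/((2*k**2 + 2*k + 1)*(5*k**2 - 3*k - 6)); s_k = R·t_k = -2*k**5 + 4*k**4 + 3*k**3 + k.
Check: Δs_k = -10*k**4 - 4*k**3 + 13*k**2 + 15*k + 6. ✓

s_k = -2*k**5 + 4*k**4 + 3*k**3 + k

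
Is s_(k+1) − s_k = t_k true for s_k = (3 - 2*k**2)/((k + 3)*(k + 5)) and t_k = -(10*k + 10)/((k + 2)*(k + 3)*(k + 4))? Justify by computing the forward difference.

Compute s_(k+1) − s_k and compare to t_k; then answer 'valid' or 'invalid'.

s_(k+1) = (3 - 2*(k + 1)**2)/((k + 4)*(k + 6))
s_(k+1) − s_k = (-16*k**2 - 82*k - 57)/(k**4 + 18*k**3 + 119*k**2 + 342*k + 360)
(s_(k+1) − s_k) − t_k = 3*(-2*k**3 + 2*k**2 + 63*k + 62)/(k**5 + 20*k**4 + 155*k**3 + 580*k**2 + 1044*k + 720)

Invalid: residual 3*(-2*k**3 + 2*k**2 + 63*k + 62)/(k**5 + 20*k**4 + 155*k**3 + 580*k**2 + 1044*k + 720) ≠ 0.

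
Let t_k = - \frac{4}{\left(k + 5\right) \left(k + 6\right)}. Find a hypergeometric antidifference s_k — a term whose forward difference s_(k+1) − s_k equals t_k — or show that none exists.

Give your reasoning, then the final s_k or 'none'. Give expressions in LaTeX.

Step 1: r(k) = (k + 5)/(k + 7).
A = k + 5, B = k + 7, C = 1.
Key eq: (k + 5)·f(k+1) = (k + 6)·f(k) + (1).
d = 1 from the (1,1,0) case.
Match coefficients ⇒ f(k) = k/5.
Then R = B(k−1)f/C = k*(k + 6)/5, so s_k = R(k)·t_k = -4*k/(5*k + 25).
Verify: -4/(k**2 + 11*k + 30) matches t_k.

s_k = - \frac{4 k}{5 k + 25}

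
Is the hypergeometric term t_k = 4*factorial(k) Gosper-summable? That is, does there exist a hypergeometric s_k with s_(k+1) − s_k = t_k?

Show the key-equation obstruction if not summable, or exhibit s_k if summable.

No; the degree bound rules out any f.

r(k) = k + 1 after simplifying.
Factor: A=k + 1; B=1; C=1.
f must satisfy (k + 1)·f(k+1) − (1)·f(k) = 1.
From deg A=1, deg B=0, deg C=0: d=-1.
Negative degree bound (-1): no f exists, t_k not Gosper-summable.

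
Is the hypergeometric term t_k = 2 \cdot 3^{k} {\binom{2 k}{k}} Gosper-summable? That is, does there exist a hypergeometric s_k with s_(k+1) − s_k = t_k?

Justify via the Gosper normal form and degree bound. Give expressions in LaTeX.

No; the degree bound rules out any f.

Step 1: r(k) = 6*(2*k + 1)/(k + 1).
So A=12*k + 6 and B=k + 1, with C=1.
Key eq: (12*k + 6)·f(k+1) = (k)·f(k) + (1).
From deg A=1, deg B=1, deg C=0: d=-1.
deg f ≤ -1 is impossible — no certificate.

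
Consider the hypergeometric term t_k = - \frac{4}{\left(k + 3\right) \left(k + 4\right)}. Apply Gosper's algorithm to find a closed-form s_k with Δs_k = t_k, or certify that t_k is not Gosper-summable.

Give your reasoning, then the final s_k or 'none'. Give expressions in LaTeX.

s_k = - \frac{4 k}{3 k + 9}

Compute t_(k+1)/t_k: get (k + 3)/(k + 5).
Gosper form: A/B · C(k+1)/C(k) with A=k + 3, B=k + 5, C=1.
Key eq: (k + 3)·f(k+1) = (k + 4)·f(k) + (1).
d = 1 from the (1,1,0) case.
Match coefficients ⇒ f(k) = k/3.
Then R = B(k−1)f/C = k*(k + 4)/3, so s_k = R(k)·t_k = -4*k/(3*k + 9).
s_(k+1) − s_k = -4/(k**2 + 7*k + 12) = t_k.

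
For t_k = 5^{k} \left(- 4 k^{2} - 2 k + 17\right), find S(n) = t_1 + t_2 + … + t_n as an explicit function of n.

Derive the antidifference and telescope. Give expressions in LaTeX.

t_(k+1)/t_k = 5*(4*k**2 + 10*k - 11)/(4*k**2 + 2*k - 17).
So A=5 and B=1, with C=k**2 + k/2 - 17/4.
Set up (5)·f(k+1) − (1)·f(k) − (k**2 + k/2 - 17/4) = 0.
deg f ≤ 2 (via 0,0,2).
Solving with deg f ≤ 2: f(k) = (k - 3)*(k + 1)/4.
Get s_k = R·t_k = 5**k*(-k**2 + 2*k + 3) with R(k) = B(k−1)f(k)/C(k) = (k - 3)*(k + 1)/(4*k**2 + 2*k - 17).
Check: Δs_k = 5**k*(-4*k**2 - 2*k + 17). ✓
Evaluate: s_(n+1) = 5**(n + 1)*(4 - n**2); subtract s_(1) = 20 ⇒ S(n) = -5*5**n*n**2 + 20*5**n - 20.

S(n) = - 5 \cdot 5^{n} n^{2} + 20 \cdot 5^{n} - 20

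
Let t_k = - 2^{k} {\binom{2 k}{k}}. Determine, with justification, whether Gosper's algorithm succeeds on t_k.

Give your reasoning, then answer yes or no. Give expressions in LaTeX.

No — negative degree bound, so no certificate f.

The ratio is 4*(2*k + 1)/(k + 1).
A = 8*k + 4, B = k + 1, C = 1.
f must satisfy (8*k + 4)·f(k+1) − (k)·f(k) = 1.
deg f ≤ -1 (via 1,1,0).
Negative degree bound (-1): no f exists, t_k not Gosper-summable.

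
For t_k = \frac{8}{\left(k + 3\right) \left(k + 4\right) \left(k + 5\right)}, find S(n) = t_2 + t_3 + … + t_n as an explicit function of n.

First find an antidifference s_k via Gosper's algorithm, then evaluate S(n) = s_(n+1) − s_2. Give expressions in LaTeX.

r(k) = (k + 3)/(k + 6) after simplifying.
A = k + 3, B = k + 6, C = 1.
Solve (k + 3)·f(k+1) − (k + 5)·f(k) = 1.
Degrees (1,1,0) ⇒ d ≤ 2.
A polynomial solution: f(k) = k*(k + 7)/24.
So s_k = (B(k−1)f/C)·t_k = (k*(k + 5)*(k + 7)/24)·t_k = k*(k + 7)/(3*(k + 3)*(k + 4)).
Δs = 8/(k**3 + 12*k**2 + 47*k + 60), as required.
Evaluate: s_(n+1) = (n**2 + 9*n + 8)/(3*(n**2 + 9*n + 20)); subtract s_(2) = 1/5 ⇒ S(n) = 2*(n**2 + 9*n - 10)/(15*(n**2 + 9*n + 20)).

S(n) = \frac{2 \left(n^{2} + 9 n - 10\right)}{15 \left(n^{2} + 9 n + 20\right)}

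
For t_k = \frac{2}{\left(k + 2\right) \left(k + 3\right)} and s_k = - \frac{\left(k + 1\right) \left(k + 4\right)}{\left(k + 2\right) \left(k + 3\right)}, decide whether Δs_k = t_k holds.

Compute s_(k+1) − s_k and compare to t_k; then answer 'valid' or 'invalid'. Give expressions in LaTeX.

Invalid: residual \frac{2 \left(- k - 6\right)}{k^{3} + 9 k^{2} + 26 k + 24} ≠ 0.

s_(k+1) = -(k + 2)*(k + 5)/((k + 3)*(k + 4))
s_(k+1) − s_k = -4/(k**3 + 9*k**2 + 26*k + 24)
(s_(k+1) − s_k) − t_k = 2*(-k - 6)/(k**3 + 9*k**2 + 26*k + 24)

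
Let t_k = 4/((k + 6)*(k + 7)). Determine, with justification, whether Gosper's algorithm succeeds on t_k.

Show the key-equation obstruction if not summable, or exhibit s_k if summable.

Yes. s_k = 2*k/(3*(k + 6)).

t_(k+1)/t_k = (k + 6)/(k + 8).
So A=k + 6 and B=k + 8, with C=1.
Need (k + 6)·f(k+1) − (k + 7)·f(k) = 1.
Bound: deg f ≤ 1.
Solve for f: f(k) = k/6 (degree 1 ≤ 1).
Then R = B(k−1)f/C = k*(k + 7)/6, so s_k = R(k)·t_k = 2*k/(3*(k + 6)).
Verify: 4/(k**2 + 13*k + 42) matches t_k.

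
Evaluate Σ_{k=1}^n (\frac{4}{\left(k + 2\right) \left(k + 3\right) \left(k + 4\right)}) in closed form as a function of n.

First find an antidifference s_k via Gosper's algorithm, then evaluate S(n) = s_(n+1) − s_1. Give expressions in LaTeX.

The ratio is (k + 2)/(k + 5).
A = k + 2, B = k + 5, C = 1.
f must satisfy (k + 2)·f(k+1) − (k + 4)·f(k) = 1.
Bound: deg f ≤ 2.
A polynomial solution: f(k) = k*(k + 5)/12.
So s_k = (B(k−1)f/C)·t_k = (k*(k + 4)*(k + 5)/12)·t_k = k*(k + 5)/(3*(k + 2)*(k + 3)).
Verify: 4/(k**3 + 9*k**2 + 26*k + 24) matches t_k.
Telescope: S(n) = s_(n+1) − s_(1) = (n**2 + 7*n + 6)/(3*(n**2 + 7*n + 12)) − (1/6) = n*(n + 7)/(6*(n**2 + 7*n + 12)).

S(n) = \frac{n \left(n + 7\right)}{6 \left(n^{2} + 7 n + 12\right)}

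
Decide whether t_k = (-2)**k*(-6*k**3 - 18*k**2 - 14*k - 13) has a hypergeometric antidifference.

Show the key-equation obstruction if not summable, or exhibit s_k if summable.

Yes. s_k = (-2)**k*(2*k**3 + 2*k**2 - 2*k + 3).

Step 1: r(k) = 2*(-6*k**3 - 36*k**2 - 68*k - 51)/(6*k**3 + 18*k**2 + 14*k + 13).
Factor: A=-2; B=1; C=k**3 + 3*k**2 + 7*k/3 + 13/6.
Key eq: (-2)·f(k+1) = (1)·f(k) + (k**3 + 3*k**2 + 7*k/3 + 13/6).
Degrees (0,0,3) ⇒ d ≤ 3.
A polynomial solution: f(k) = -(2*k**3 + 2*k**2 - 2*k + 3)/6.
Get s_k = R·t_k = (-2)**k*(2*k**3 + 2*k**2 - 2*k + 3) with R(k) = B(k−1)f(k)/C(k) = -(2*k**3 + 2*k**2 - 2*k + 3)/(6*k**3 + 18*k**2 + 14*k + 13).
Check: Δs_k = (-2)**k*(-6*k**3 - 18*k**2 - 14*k - 13). ✓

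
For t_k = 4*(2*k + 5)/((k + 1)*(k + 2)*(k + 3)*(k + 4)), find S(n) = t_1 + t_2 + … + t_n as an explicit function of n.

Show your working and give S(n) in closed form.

Compute t_(k+1)/t_k: get (k + 1)*(2*k + 7)/((k + 5)*(2*k + 5)).
So A=k + 1 and B=k + 5, with C=k + 5/2.
Solve (k + 1)·f(k+1) − (k + 4)·f(k) = k + 5/2.
Degrees (1,1,1) ⇒ d ≤ 3.
Solving with deg f ≤ 3: f(k) = k*(k + 2)*(k + 4)/6.
So s_k = (B(k−1)f/C)·t_k = (k*(k + 2)*(k + 4)**2/(3*(2*k + 5)))·t_k = 4*k*(k + 4)/(3*(k**2 + 4*k + 3)).
Δs = 4*(2*k + 5)/(k**4 + 10*k**3 + 35*k**2 + 50*k + 24), as required.
Evaluate: s_(n+1) = 4*(n**2 + 6*n + 5)/(3*(n**2 + 6*n + 8)); subtract s_(1) = 5/6 ⇒ S(n) = n*(n + 6)/(2*(n**2 + 6*n + 8)).

S(n) = n*(n + 6)/(2*(n**2 + 6*n + 8))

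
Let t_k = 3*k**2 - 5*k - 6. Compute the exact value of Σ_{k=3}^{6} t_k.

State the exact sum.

Compute t_(k+1)/t_k: get (3*k**2 + k - 8)/(3*k**2 - 5*k - 6).
So A=1 and B=1, with C=k**2 - 5*k/3 - 2.
Key eq: (1)·f(k+1) = (1)·f(k) + (k**2 - 5*k/3 - 2).
d = 3 from the (0,0,2) case.
Coefficient equations give f(k) = k*(k**2 - 4*k - 3)/3.
Then R = B(k−1)f/C = k*(k**2 - 4*k - 3)/(3*k**2 - 5*k - 6), so s_k = R(k)·t_k = k*(k**2 - 4*k - 3).
s_(k+1) − s_k = 3*k**2 - 5*k - 6 = t_k.
Σ_(k=3)^(6) t_k = s_(7) − s_(3) = 126 − (-18) = 144.

Σ = 144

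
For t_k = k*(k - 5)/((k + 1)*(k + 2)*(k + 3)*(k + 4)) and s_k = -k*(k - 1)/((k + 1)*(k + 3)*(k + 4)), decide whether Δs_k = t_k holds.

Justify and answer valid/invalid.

Invalid: residual 4*k*(3 - k)/(k**5 + 15*k**4 + 85*k**3 + 225*k**2 + 274*k + 120) ≠ 0.

s_(k+1) = -k*(k + 1)/((k + 2)*(k + 4)*(k + 5))
s_(k+1) − s_k = k*(k**2 - 4*k - 13)/(k**5 + 15*k**4 + 85*k**3 + 225*k**2 + 274*k + 120)
(s_(k+1) − s_k) − t_k = 4*k*(3 - k)/(k**5 + 15*k**4 + 85*k**3 + 225*k**2 + 274*k + 120)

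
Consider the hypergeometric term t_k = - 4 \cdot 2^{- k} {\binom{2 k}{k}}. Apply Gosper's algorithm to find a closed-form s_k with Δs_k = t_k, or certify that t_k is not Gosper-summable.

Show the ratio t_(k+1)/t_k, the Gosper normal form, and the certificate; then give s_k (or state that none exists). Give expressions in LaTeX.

Ratio r(k) = (2*k + 1)/(k + 1).
Factor: A=2*k + 1; B=k + 1; C=1.
Need (2*k + 1)·f(k+1) − (k)·f(k) = 1.
From deg A=1, deg B=1, deg C=0: d=-1.
Negative degree bound (-1): no f exists, t_k not Gosper-summable.

not Gosper-summable; s_k does not exist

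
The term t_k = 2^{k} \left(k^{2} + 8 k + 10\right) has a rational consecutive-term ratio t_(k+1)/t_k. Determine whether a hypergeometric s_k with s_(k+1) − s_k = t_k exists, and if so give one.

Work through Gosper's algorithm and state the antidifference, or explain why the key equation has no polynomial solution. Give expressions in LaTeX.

Compute t_(k+1)/t_k: get 2*(k**2 + 10*k + 19)/(k**2 + 8*k + 10).
Gosper form: A/B · C(k+1)/C(k) with A=2, B=1, C=k**2 + 8*k + 10.
Solve (2)·f(k+1) − (1)·f(k) = k**2 + 8*k + 10.
d = 2 from the (0,0,2) case.
Coefficient equations give f(k) = k*(k + 4).
Get s_k = R·t_k = 2**k*k*(k + 4) with R(k) = B(k−1)f(k)/C(k) = k*(k + 4)/(k**2 + 8*k + 10).
s_(k+1) − s_k = 2**k*(k**2 + 8*k + 10) = t_k.

s_k = 2^{k} k \left(k + 4\right)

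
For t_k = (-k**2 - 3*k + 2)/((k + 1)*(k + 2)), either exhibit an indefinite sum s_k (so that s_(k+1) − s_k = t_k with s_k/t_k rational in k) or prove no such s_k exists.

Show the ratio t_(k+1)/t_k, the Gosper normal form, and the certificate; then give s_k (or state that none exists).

s_k = k*(3 - k)/(k + 1)

Step 1: r(k) = (k + 1)*(3*k + (k + 1)**2 + 1)/((k + 3)*(k**2 + 3*k - 2)).
Normal form (A,B,C) = (k + 1, k + 3, k**2 + 3*k - 2).
Key eq: (k + 1)·f(k+1) = (k + 2)·f(k) + (k**2 + 3*k - 2).
From deg A=1, deg B=1, deg C=2: d=2.
Solve for f: f(k) = k*(k - 3) (degree 2 ≤ 2).
Certificate R = B(k−1)f/C = k*(k - 3)*(k + 2)/(k**2 + 3*k - 2) gives s_k = k*(3 - k)/(k + 1).
Δs = (-k**2 - 3*k + 2)/(k**2 + 3*k + 2), as required.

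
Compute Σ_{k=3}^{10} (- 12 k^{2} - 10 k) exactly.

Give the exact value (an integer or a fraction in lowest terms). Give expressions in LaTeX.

Σ = -5080

The ratio is (6*k**2 + 17*k + 11)/(k*(6*k + 5)).
Gosper form: A/B · C(k+1)/C(k) with A=1, B=1, C=k**2 + 5*k/6.
Set up (1)·f(k+1) − (1)·f(k) − (k**2 + 5*k/6) = 0.
Bound: deg f ≤ 3.
Match coefficients ⇒ f(k) = k*(k - 1)*(4*k + 3)/12.
Certificate R = B(k−1)f/C = (k - 1)*(4*k + 3)/(2*(6*k + 5)) gives s_k = k*(-4*k**2 + k + 3).
Δs = 2*k*(-6*k - 5), as required.
Sum = s_(11) − s_(3); s_(11) = -5170, s_(3) = -90 ⇒ -5080.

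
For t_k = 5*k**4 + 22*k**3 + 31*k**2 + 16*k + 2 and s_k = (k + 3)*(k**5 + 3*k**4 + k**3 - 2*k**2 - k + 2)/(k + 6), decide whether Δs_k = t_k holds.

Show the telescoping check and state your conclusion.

s_(k+1) = (k**6 + 12*k**5 + 55*k**4 + 121*k**3 + 131*k**2 + 64*k + 16)/(k + 7)
s_(k+1) − s_k = (5*k**6 + 75*k**5 + 380*k**4 + 857*k**3 + 900*k**2 + 401*k + 54)/(k**2 + 13*k + 42)
(s_(k+1) − s_k) − t_k = 3*(-4*k**5 - 49*k**4 - 162*k**3 - 204*k**2 - 99*k - 10)/(k**2 + 13*k + 42)

Invalid: residual 3*(-4*k**5 - 49*k**4 - 162*k**3 - 204*k**2 - 99*k - 10)/(k**2 + 13*k + 42) ≠ 0.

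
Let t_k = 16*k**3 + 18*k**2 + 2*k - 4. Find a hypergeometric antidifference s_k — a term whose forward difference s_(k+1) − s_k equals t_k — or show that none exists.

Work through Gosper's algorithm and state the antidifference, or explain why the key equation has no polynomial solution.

r(k) = (8*k**3 + 33*k**2 + 43*k + 16)/(8*k**3 + 9*k**2 + k - 2) after simplifying.
Normal form (A,B,C) = (1, 1, k**3 + 9*k**2/8 + k/8 - 1/4).
Key eq: (1)·f(k+1) = (1)·f(k) + (k**3 + 9*k**2/8 + k/8 - 1/4).
From deg A=0, deg B=0, deg C=3: d=4.
Solving with deg f ≤ 4: f(k) = k*(2*k**3 - k**2 - 2*k - 1)/8.
Get s_k = R·t_k = 2*k*(2*k**3 - k**2 - 2*k - 1) with R(k) = B(k−1)f(k)/C(k) = k*(2*k**3 - k**2 - 2*k - 1)/(8*k**3 + 9*k**2 + k - 2).
Verify: 16*k**3 + 18*k**2 + 2*k - 4 matches t_k.

s_k = 2*k*(2*k**3 - k**2 - 2*k - 1)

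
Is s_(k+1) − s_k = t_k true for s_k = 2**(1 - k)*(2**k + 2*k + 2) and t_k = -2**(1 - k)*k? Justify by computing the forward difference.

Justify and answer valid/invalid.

s_(k+1) = 2**(1 - k)*(2**k + k + 2)
s_(k+1) − s_k = -2**(1 - k)*k
(s_(k+1) − s_k) − t_k = 0

Valid — Δs_k = t_k.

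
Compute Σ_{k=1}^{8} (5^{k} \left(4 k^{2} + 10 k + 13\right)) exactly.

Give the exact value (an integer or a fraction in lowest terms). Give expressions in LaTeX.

Σ = 162109360

Compute t_(k+1)/t_k: get 5*(4*k**2 + 18*k + 27)/(4*k**2 + 10*k + 13).
Normal form (A,B,C) = (5, 1, k**2 + 5*k/2 + 13/4).
Solve (5)·f(k+1) − (1)·f(k) = k**2 + 5*k/2 + 13/4.
From deg A=0, deg B=0, deg C=2: d=2.
Solve for f: f(k) = (k**2 + 2)/4 (degree 2 ≤ 2).
Certificate R = B(k−1)f/C = (k**2 + 2)/(4*k**2 + 10*k + 13) gives s_k = 5**k*(k**2 + 2).
Verify: 5**k*(4*k**2 + 10*k + 13) matches t_k.
Sum = s_(9) − s_(1); s_(9) = 162109375, s_(1) = 15 ⇒ 162109360.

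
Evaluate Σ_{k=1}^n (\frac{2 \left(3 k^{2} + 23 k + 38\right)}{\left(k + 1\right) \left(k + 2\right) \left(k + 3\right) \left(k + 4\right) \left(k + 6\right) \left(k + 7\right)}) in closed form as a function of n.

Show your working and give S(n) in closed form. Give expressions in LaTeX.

The ratio is (k + 1)*(k + 6)*(23*k + 3*(k + 1)**2 + 61)/((k + 5)*(k + 8)*(3*k**2 + 23*k + 38)).
A = k + 1, B = k + 8, C = k**3 + 38*k**2/3 + 51*k + 190/3.
Solve (k + 1)·f(k+1) − (k + 7)·f(k) = k**3 + 38*k**2/3 + 51*k + 190/3.
From deg A=1, deg B=1, deg C=3: d=6.
Match coefficients ⇒ f(k) = k*(k + 2)*(k + 4)*(k + 5)*(k**2 + 10*k + 27)/54.
Certificate R = B(k−1)f/C = k*(k + 2)*(k + 4)*(k + 7)*(k**2 + 10*k + 27)/(18*(3*k**2 + 23*k + 38)) gives s_k = k*(k**2 + 10*k + 27)/(9*(k**3 + 10*k**2 + 27*k + 18)).
Δs = 2*(3*k**2 + 23*k + 38)/(k**6 + 23*k**5 + 207*k**4 + 925*k**3 + 2144*k**2 + 2412*k + 1008), as required.
Telescope: S(n) = s_(n+1) − s_(1) = (n**3 + 13*n**2 + 50*n + 38)/(9*(n**3 + 13*n**2 + 50*n + 56)) − (19/252) = n*(n**2 + 13*n + 50)/(28*(n**3 + 13*n**2 + 50*n + 56)).

S(n) = \frac{n \left(n^{2} + 13 n + 50\right)}{28 \left(n^{3} + 13 n^{2} + 50 n + 56\right)}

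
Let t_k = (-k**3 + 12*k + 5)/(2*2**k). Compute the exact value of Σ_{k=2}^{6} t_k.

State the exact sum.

Ratio r(k) = (12*k - (k + 1)**3 + 17)/(2*(-k**3 + 12*k + 5)).
Gosper form: A/B · C(k+1)/C(k) with A=1/2, B=1, C=k**3 - 12*k - 5.
Solve (1/2)·f(k+1) − (1)·f(k) = k**3 - 12*k - 5.
Degrees (0,0,3) ⇒ d ≤ 3.
Solving with deg f ≤ 3: f(k) = -2*(k**3 + 3*k**2 - 3*k - 4).
Then R = B(k−1)f/C = -2*(k**3 + 3*k**2 - 3*k - 4)/(k**3 - 12*k - 5), so s_k = R(k)·t_k = (k**3 + 3*k**2 - 3*k - 4)/2**k.
s_(k+1) − s_k = (-k**3 + 12*k + 5)/(2*2**k) = t_k.
Σ_(k=2)^(6) t_k = s_(7) − s_(2) = 465/128 − (5/2) = 145/128.

Σ = 145/128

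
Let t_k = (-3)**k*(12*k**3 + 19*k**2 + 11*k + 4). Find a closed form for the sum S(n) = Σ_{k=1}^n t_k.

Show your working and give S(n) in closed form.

S(n) = 9*(-3)**n*n**3 + 21*(-3)**n*n**2 + 12*(-3)**n*n + 3*(-3)**n - 3

Step 1: r(k) = 3*(-12*k**3 - 55*k**2 - 85*k - 46)/(12*k**3 + 19*k**2 + 11*k + 4).
Normal form (A,B,C) = (-3, 1, k**3 + 19*k**2/12 + 11*k/12 + 1/3).
Key eq: (-3)·f(k+1) = (1)·f(k) + (k**3 + 19*k**2/12 + 11*k/12 + 1/3).
From deg A=0, deg B=0, deg C=3: d=3.
Match coefficients ⇒ f(k) = -(3*k**3 - 2*k**2 - k + 1)/12.
Certificate R = B(k−1)f/C = -(3*k**3 - 2*k**2 - k + 1)/((k + 1)*(12*k**2 + 7*k + 4)) gives s_k = (-3)**k*(-3*k**3 + 2*k**2 + k - 1).
Check: Δs_k = (-3)**k*(12*k**3 + 19*k**2 + 11*k + 4). ✓
s_(n+1) = 3*(-3)**n*(3*n**3 + 7*n**2 + 4*n + 1) and s_(1) = 3, so S(n) = 9*(-3)**n*n**3 + 21*(-3)**n*n**2 + 12*(-3)**n*n + 3*(-3)**n - 3.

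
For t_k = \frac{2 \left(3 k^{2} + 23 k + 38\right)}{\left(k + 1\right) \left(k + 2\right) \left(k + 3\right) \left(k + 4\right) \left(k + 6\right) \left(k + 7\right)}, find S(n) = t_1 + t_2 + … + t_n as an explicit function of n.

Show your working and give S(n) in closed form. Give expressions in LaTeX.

Compute t_(k+1)/t_k: get (k + 1)*(k + 6)*(23*k + 3*(k + 1)**2 + 61)/((k + 5)*(k + 8)*(3*k**2 + 23*k + 38)).
Normal form (A,B,C) = (k + 1, k + 8, k**3 + 38*k**2/3 + 51*k + 190/3).
Need (k + 1)·f(k+1) − (k + 7)·f(k) = k**3 + 38*k**2/3 + 51*k + 190/3.
deg f ≤ 6 (via 1,1,3).
A polynomial solution: f(k) = k*(k + 2)*(k + 4)*(k + 5)*(k**2 + 10*k + 27)/54.
Then R = B(k−1)f/C = k*(k + 2)*(k + 4)*(k + 7)*(k**2 + 10*k + 27)/(18*(3*k**2 + 23*k + 38)), so s_k = R(k)·t_k = k*(k**2 + 10*k + 27)/(9*(k**3 + 10*k**2 + 27*k + 18)).
Check: Δs_k = 2*(3*k**2 + 23*k + 38)/(k**6 + 23*k**5 + 207*k**4 + 925*k**3 + 2144*k**2 + 2412*k + 1008). ✓
Σ_(k=1)^n t_k = s_(n+1) − s_(1) = ((n**3 + 13*n**2 + 50*n + 38)/(9*(n**3 + 13*n**2 + 50*n + 56))) − (19/252), i.e. n*(n**2 + 13*n + 50)/(28*(n**3 + 13*n**2 + 50*n + 56)).

S(n) = \frac{n \left(n^{2} + 13 n + 50\right)}{28 \left(n^{3} + 13 n^{2} + 50 n + 56\right)}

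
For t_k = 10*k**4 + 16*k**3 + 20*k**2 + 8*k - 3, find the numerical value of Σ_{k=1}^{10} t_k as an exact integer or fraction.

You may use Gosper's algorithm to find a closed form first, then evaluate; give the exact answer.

Σ = 309840

The ratio is (10*k**4 + 56*k**3 + 128*k**2 + 136*k + 51)/(10*k**4 + 16*k**3 + 20*k**2 + 8*k - 3).
Factor: A=1; B=1; C=k**4 + 8*k**3/5 + 2*k**2 + 4*k/5 - 3/10.
Key eq: (1)·f(k+1) = (1)·f(k) + (k**4 + 8*k**3/5 + 2*k**2 + 4*k/5 - 3/10).
Bound: deg f ≤ 5.
Solving with deg f ≤ 5: f(k) = k*(k**2 + 2)*(2*k**2 - k - 2)/10.
So s_k = (B(k−1)f/C)·t_k = (k*(k**2 + 2)*(2*k**2 - k - 2)/(10*k**4 + 16*k**3 + 20*k**2 + 8*k - 3))·t_k = k*(2*k**4 - k**3 + 2*k**2 - 2*k - 4).
Verify: 10*k**4 + 16*k**3 + 20*k**2 + 8*k - 3 matches t_k.
Σ_(k=1)^(10) t_k = s_(11) − s_(1) = 309837 − (-3) = 309840.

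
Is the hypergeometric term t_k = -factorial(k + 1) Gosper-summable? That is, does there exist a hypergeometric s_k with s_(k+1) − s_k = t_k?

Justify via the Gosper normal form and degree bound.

No. Not Gosper-summable.

Step 1: r(k) = k + 2.
Take A(k)=k + 2, B(k)=1, C(k)=1.
Set up (k + 2)·f(k+1) − (1)·f(k) − (1) = 0.
deg f ≤ -1 (via 1,0,0).
deg f ≤ -1 is impossible — no certificate.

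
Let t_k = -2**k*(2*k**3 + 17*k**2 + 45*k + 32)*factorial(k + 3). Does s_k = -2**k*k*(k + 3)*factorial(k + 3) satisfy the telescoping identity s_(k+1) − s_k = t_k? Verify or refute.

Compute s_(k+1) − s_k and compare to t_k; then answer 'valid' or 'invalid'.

s_(k+1) = -2**(k + 1)*(k + 1)*(k + 4)*factorial(k + 4)
s_(k+1) − s_k = -2**k*(2*k**3 + 17*k**2 + 45*k + 32)*factorial(k + 3)
(s_(k+1) − s_k) − t_k = 0

Valid: the claim telescopes to t_k.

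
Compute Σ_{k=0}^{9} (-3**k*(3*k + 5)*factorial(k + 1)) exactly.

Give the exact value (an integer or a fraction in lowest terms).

Σ = -2357047123199

r(k) = 3*(k + 2)*(3*k + 8)/(3*k + 5) after simplifying.
Gosper form: A/B · C(k+1)/C(k) with A=3*k + 6, B=1, C=k + 5/3.
f must satisfy (3*k + 6)·f(k+1) − (1)·f(k) = k + 5/3.
From deg A=1, deg B=0, deg C=1: d=0.
Coefficient equations give f(k) = 1/3.
So s_k = (B(k−1)f/C)·t_k = (1/(3*k + 5))·t_k = -3**k*factorial(k + 1).
s_(k+1) − s_k = -3**k*(3*k + 5)*factorial(k + 1) = t_k.
Telescoping: Σ = s_(10) − s_(0) = -2357047123200 − (-1) = -2357047123199.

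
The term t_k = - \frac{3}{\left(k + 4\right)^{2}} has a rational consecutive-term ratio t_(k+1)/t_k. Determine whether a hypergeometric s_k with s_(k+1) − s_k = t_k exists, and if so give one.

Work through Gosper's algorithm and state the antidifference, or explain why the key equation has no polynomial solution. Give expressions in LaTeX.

none — t_k is not Gosper-summable

Compute t_(k+1)/t_k: get (k + 4)**2/(k + 5)**2.
Normal form (A,B,C) = (k**2 + 8*k + 16, k**2 + 10*k + 25, 1).
Need (k**2 + 8*k + 16)·f(k+1) − (k**2 + 8*k + 16)·f(k) = 1.
d = 0 from the (2,2,0) case.
f = c0 ⇒ A·f(k+1) − B(k−1)·f(k) − C = -1. The system {-1 = 0} is inconsistent; no antidifference.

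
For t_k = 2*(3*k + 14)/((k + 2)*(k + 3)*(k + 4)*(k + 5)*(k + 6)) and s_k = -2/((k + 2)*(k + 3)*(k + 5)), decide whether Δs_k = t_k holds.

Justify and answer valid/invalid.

Valid — Δs_k = t_k.

s_(k+1) = -2/((k + 3)*(k + 4)*(k + 6))
s_(k+1) − s_k = 2*(3*k + 14)/(k**5 + 20*k**4 + 155*k**3 + 580*k**2 + 1044*k + 720)
(s_(k+1) − s_k) − t_k = 0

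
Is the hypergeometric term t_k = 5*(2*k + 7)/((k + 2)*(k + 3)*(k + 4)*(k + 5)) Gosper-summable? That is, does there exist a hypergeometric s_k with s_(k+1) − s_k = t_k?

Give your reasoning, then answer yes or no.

Yes. s_k = 5*k*(k + 6)/(8*(k**2 + 6*k + 8)).

Step 1: r(k) = (k + 2)*(2*k + 9)/((k + 6)*(2*k + 7)).
Factor: A=k + 2; B=k + 6; C=k + 7/2.
f must satisfy (k + 2)·f(k+1) − (k + 5)·f(k) = k + 7/2.
Bound: deg f ≤ 3.
A polynomial solution: f(k) = k*(k + 3)*(k + 6)/16.
Get s_k = R·t_k = 5*k*(k + 6)/(8*(k**2 + 6*k + 8)) with R(k) = B(k−1)f(k)/C(k) = k*(k + 3)*(k + 5)*(k + 6)/(8*(2*k + 7)).
Check: Δs_k = 5*(2*k + 7)/(k**4 + 14*k**3 + 71*k**2 + 154*k + 120). ✓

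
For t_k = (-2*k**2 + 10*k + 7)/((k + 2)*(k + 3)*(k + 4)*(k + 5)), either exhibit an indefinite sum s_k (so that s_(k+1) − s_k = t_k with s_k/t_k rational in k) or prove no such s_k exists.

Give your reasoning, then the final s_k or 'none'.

s_k = k*(k**2 + 57*k + 26)/(24*(k + 2)*(k + 3)*(k + 4))

r(k) = (k + 2)*(10*k - 2*(k + 1)**2 + 17)/((k + 6)*(-2*k**2 + 10*k + 7)) after simplifying.
So A=k + 2 and B=k + 6, with C=k**2 - 5*k - 7/2.
Set up (k + 2)·f(k+1) − (k + 5)·f(k) − (k**2 - 5*k - 7/2) = 0.
deg f ≤ 3 (via 1,1,2).
Solve for f: f(k) = -k*(k**2 + 57*k + 26)/48 (degree 3 ≤ 3).
Certificate R = B(k−1)f/C = -k*(k + 5)*(k**2 + 57*k + 26)/(24*(2*k**2 - 10*k - 7)) gives s_k = k*(k**2 + 57*k + 26)/(24*(k + 2)*(k + 3)*(k + 4)).
Check: Δs_k = (-2*k**2 + 10*k + 7)/(k**4 + 14*k**3 + 71*k**2 + 154*k + 120). ✓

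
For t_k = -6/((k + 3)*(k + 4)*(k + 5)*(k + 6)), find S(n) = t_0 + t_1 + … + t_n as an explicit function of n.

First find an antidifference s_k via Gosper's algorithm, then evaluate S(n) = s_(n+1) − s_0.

S(n) = (-n**3 - 15*n**2 - 74*n - 60)/(30*(n**3 + 15*n**2 + 74*n + 120))

Ratio r(k) = (k + 3)/(k + 7).
A = k + 3, B = k + 7, C = 1.
Set up (k + 3)·f(k+1) − (k + 6)·f(k) − (1) = 0.
Bound: deg f ≤ 3.
A polynomial solution: f(k) = k*(k**2 + 12*k + 47)/180.
So s_k = (B(k−1)f/C)·t_k = (k*(k + 6)*(k**2 + 12*k + 47)/180)·t_k = k*(-k**2 - 12*k - 47)/(30*(k + 3)*(k + 4)*(k + 5)).
Check: Δs_k = -6/(k**4 + 18*k**3 + 119*k**2 + 342*k + 360). ✓
s_(n+1) = (-n**3 - 15*n**2 - 74*n - 60)/(30*(n**3 + 15*n**2 + 74*n + 120)) and s_(0) = 0, so S(n) = (-n**3 - 15*n**2 - 74*n - 60)/(30*(n**3 + 15*n**2 + 74*n + 120)).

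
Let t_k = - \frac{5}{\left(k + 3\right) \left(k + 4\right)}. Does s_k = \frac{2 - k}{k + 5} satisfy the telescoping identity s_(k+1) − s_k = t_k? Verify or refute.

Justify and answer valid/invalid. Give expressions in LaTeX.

Invalid: residual \frac{2 \left(- k^{2} + 3 k + 33\right)}{k^{4} + 18 k^{3} + 119 k^{2} + 342 k + 360} ≠ 0.

s_(k+1) = (1 - k)/(k + 6)
s_(k+1) − s_k = -7/(k**2 + 11*k + 30)
(s_(k+1) − s_k) − t_k = 2*(-k**2 + 3*k + 33)/(k**4 + 18*k**3 + 119*k**2 + 342*k + 360)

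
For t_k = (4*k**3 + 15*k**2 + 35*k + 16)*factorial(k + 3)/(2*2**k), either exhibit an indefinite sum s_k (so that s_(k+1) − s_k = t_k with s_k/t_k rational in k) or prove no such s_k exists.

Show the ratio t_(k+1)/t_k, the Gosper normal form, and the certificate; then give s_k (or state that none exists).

Step 1: r(k) = (4*k**4 + 43*k**3 + 185*k**2 + 378*k + 280)/(2*(4*k**3 + 15*k**2 + 35*k + 16)).
So A=k/2 + 2 and B=1, with C=k**3 + 15*k**2/4 + 35*k/4 + 4.
Need (k/2 + 2)·f(k+1) − (1)·f(k) = k**3 + 15*k**2/4 + 35*k/4 + 4.
Degrees (1,0,3) ⇒ d ≤ 2.
Coefficient equations give f(k) = (4*k**2 - k + 2)/2.
So s_k = (B(k−1)f/C)·t_k = (2*(4*k**2 - k + 2)/(4*k**3 + 15*k**2 + 35*k + 16))·t_k = (4*k**2 - k + 2)*factorial(k + 3)/2**k.
s_(k+1) − s_k = (4*k**3 + 15*k**2 + 35*k + 16)*factorial(k + 3)/(2*2**k) = t_k.

s_k = (4*k**2 - k + 2)*factorial(k + 3)/2**k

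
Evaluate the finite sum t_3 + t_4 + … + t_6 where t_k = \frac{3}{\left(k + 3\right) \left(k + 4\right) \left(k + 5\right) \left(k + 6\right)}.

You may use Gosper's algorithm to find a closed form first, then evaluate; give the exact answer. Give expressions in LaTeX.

r(k) = (k + 3)/(k + 7) after simplifying.
Factor: A=k + 3; B=k + 7; C=1.
f must satisfy (k + 3)·f(k+1) − (k + 6)·f(k) = 1.
From deg A=1, deg B=1, deg C=0: d=3.
Coefficient equations give f(k) = k*(k**2 + 12*k + 47)/180.
Get s_k = R·t_k = k*(k**2 + 12*k + 47)/(60*(k + 3)*(k + 4)*(k + 5)) with R(k) = B(k−1)f(k)/C(k) = k*(k + 6)*(k**2 + 12*k + 47)/180.
Check: Δs_k = 3/(k**4 + 18*k**3 + 119*k**2 + 342*k + 360). ✓
Telescoping: Σ = s_(7) − s_(3) = 7/440 − (23/1680) = 41/18480.

Σ = 41/18480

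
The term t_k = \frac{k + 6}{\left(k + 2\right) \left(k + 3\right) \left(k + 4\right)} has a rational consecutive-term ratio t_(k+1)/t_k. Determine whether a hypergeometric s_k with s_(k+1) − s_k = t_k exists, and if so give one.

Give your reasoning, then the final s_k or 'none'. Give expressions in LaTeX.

s_k = \frac{k \left(2 k + 7\right)}{3 \left(k + 2\right) \left(k + 3\right)}

Ratio r(k) = (k + 2)*(k + 7)/((k + 5)*(k + 6)).
Normal form (A,B,C) = (k + 2, k + 5, k + 6).
Solve (k + 2)·f(k+1) − (k + 4)·f(k) = k + 6.
d = 2 from the (1,1,1) case.
Coefficient equations give f(k) = k*(2*k + 7)/3.
R(k) = B(k−1)·f(k)/C(k) = k*(k + 4)*(2*k + 7)/(3*(k + 6)); s_k = R·t_k = k*(2*k + 7)/(3*(k + 2)*(k + 3)).
Check: Δs_k = (k + 6)/(k**3 + 9*k**2 + 26*k + 24). ✓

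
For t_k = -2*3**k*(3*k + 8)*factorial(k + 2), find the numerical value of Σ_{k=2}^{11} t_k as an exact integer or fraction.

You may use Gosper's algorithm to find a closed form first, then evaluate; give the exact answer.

Ratio r(k) = 3*(k + 3)*(3*k + 11)/(3*k + 8).
Normal form (A,B,C) = (3*k + 9, 1, k + 8/3).
Set up (3*k + 9)·f(k+1) − (1)·f(k) − (k + 8/3) = 0.
deg f ≤ 0 (via 1,0,1).
Match coefficients ⇒ f(k) = 1/3.
R(k) = B(k−1)·f(k)/C(k) = 1/(3*k + 8); s_k = R·t_k = -2*3**k*factorial(k + 2).
Check: Δs_k = -2*3**k*(3*k + 8)*factorial(k + 2). ✓
Telescoping: Σ = s_(12) − s_(2) = -92660236507238400 − (-432) = -92660236507237968.

Σ = -92660236507237968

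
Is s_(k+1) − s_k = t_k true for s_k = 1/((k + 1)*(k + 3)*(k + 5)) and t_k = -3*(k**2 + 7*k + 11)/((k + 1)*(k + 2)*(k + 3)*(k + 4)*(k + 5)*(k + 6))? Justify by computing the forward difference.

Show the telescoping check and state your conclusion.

valid; difference matches t_k

s_(k+1) = 1/((k + 2)*(k + 4)*(k + 6))
s_(k+1) − s_k = 1/((k + 2)*(k + 4)*(k + 6)) - 1/((k + 1)*(k + 3)*(k + 5))
(s_(k+1) − s_k) − t_k = 0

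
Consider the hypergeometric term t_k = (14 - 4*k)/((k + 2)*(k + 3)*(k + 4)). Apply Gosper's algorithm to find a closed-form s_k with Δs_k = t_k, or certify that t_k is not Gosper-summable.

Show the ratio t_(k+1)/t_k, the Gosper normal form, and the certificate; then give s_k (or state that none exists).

r(k) = (k + 2)*(2*k - 5)/((k + 5)*(2*k - 7)) after simplifying.
Take A(k)=k + 2, B(k)=k + 5, C(k)=k - 7/2.
Solve (k + 2)·f(k+1) − (k + 4)·f(k) = k - 7/2.
deg f ≤ 2 (via 1,1,1).
Solve for f: f(k) = -k*(k + 13)/8 (degree 2 ≤ 2).
R(k) = B(k−1)·f(k)/C(k) = -k*(k + 4)*(k + 13)/(4*(2*k - 7)); s_k = R·t_k = k*(k + 13)/(2*(k + 2)*(k + 3)).
Δs = 2*(7 - 2*k)/(k**3 + 9*k**2 + 26*k + 24), as required.

s_k = k*(k + 13)/(2*(k + 2)*(k + 3))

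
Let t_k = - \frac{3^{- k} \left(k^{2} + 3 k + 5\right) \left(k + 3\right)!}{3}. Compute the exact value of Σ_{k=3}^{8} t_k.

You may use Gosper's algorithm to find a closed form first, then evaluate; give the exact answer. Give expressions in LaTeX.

r(k) = (k + 4)*(3*k + (k + 1)**2 + 8)/(3*(k**2 + 3*k + 5)) after simplifying.
A = k/3 + 4/3, B = 1, C = k**2 + 3*k + 5.
Need (k/3 + 4/3)·f(k+1) − (1)·f(k) = k**2 + 3*k + 5.
d = 1 from the (1,0,2) case.
A polynomial solution: f(k) = 3*(k + 1).
Get s_k = R·t_k = -(k + 1)*factorial(k + 3)/3**k with R(k) = B(k−1)f(k)/C(k) = 3*(k + 1)/(k**2 + 3*k + 5).
s_(k+1) − s_k = -(k**2 + 3*k + 5)*factorial(k + 3)/(3*3**k) = t_k.
Telescoping: Σ = s_(9) − s_(3) = -19712000/81 − (-320/3) = -19703360/81.

Σ = -19703360/81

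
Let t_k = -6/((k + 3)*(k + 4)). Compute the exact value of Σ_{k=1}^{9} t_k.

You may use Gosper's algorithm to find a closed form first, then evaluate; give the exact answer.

Σ = -27/26

Ratio r(k) = (k + 3)/(k + 5).
Normal form (A,B,C) = (k + 3, k + 5, 1).
f must satisfy (k + 3)·f(k+1) − (k + 4)·f(k) = 1.
From deg A=1, deg B=1, deg C=0: d=1.
Solving with deg f ≤ 1: f(k) = k/3.
Get s_k = R·t_k = -2*k/(k + 3) with R(k) = B(k−1)f(k)/C(k) = k*(k + 4)/3.
Δs = -6/(k**2 + 7*k + 12), as required.
Sum = s_(10) − s_(1); s_(10) = -20/13, s_(1) = -1/2 ⇒ -27/26.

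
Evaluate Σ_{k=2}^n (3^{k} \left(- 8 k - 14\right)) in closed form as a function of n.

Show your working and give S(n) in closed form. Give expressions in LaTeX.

S(n) = - 12 \cdot 3^{n} n - 15 \cdot 3^{n} + 81

t_(k+1)/t_k = 3*(4*k + 11)/(4*k + 7).
Gosper form: A/B · C(k+1)/C(k) with A=3, B=1, C=k + 7/4.
f must satisfy (3)·f(k+1) − (1)·f(k) = k + 7/4.
deg f ≤ 1 (via 0,0,1).
Solve for f: f(k) = (4*k + 1)/8 (degree 1 ≤ 1).
So s_k = (B(k−1)f/C)·t_k = ((4*k + 1)/(2*(4*k + 7)))·t_k = 3**k*(-4*k - 1).
Verify: 3**k*(-8*k - 14) matches t_k.
Σ_(k=2)^n t_k = s_(n+1) − s_(2) = (3**(n + 1)*(-4*n - 5)) − (-81), i.e. -12*3**n*n - 15*3**n + 81.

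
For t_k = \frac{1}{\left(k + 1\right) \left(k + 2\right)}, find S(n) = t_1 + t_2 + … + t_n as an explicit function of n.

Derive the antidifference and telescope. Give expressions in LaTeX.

The ratio is (k + 1)/(k + 3).
Take A(k)=k + 1, B(k)=k + 3, C(k)=1.
f must satisfy (k + 1)·f(k+1) − (k + 2)·f(k) = 1.
Bound: deg f ≤ 1.
Solving with deg f ≤ 1: f(k) = k.
Then R = B(k−1)f/C = k*(k + 2), so s_k = R(k)·t_k = k/(k + 1).
Verify: 1/(k**2 + 3*k + 2) matches t_k.
Telescope: S(n) = s_(n+1) − s_(1) = (n + 1)/(n + 2) − (1/2) = n/(2*(n + 2)).

S(n) = \frac{n}{2 \left(n + 2\right)}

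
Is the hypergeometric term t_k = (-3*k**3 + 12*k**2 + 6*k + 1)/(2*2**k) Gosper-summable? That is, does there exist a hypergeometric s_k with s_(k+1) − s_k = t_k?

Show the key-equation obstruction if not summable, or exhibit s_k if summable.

t_(k+1)/t_k = (3*k**3 - 3*k**2 - 21*k - 16)/(2*(3*k**3 - 12*k**2 - 6*k - 1)).
Take A(k)=1/2, B(k)=1, C(k)=k**3 - 4*k**2 - 2*k - 1/3.
Need (1/2)·f(k+1) − (1)·f(k) = k**3 - 4*k**2 - 2*k - 1/3.
deg f ≤ 3 (via 0,0,3).
Solving with deg f ≤ 3: f(k) = -2*(3*k**3 - 3*k**2 - 3*k - 4)/3.
Certificate R = B(k−1)f/C = -2*(3*k**3 - 3*k**2 - 3*k - 4)/(3*k**3 - 12*k**2 - 6*k - 1) gives s_k = (3*k**3 - 3*k**2 - 3*k - 4)/2**k.
Verify: (-3*k**3 + 12*k**2 + 6*k + 1)/(2*2**k) matches t_k.

Yes. s_k = (3*k**3 - 3*k**2 - 3*k - 4)/2**k.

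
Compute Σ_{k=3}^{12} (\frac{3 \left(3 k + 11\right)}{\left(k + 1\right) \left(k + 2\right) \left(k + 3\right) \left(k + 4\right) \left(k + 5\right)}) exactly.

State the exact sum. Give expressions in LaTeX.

Σ = 7/340

r(k) = (k + 1)*(3*k + 14)/((k + 6)*(3*k + 11)) after simplifying.
So A=k + 1 and B=k + 6, with C=k + 11/3.
Need (k + 1)·f(k+1) − (k + 5)·f(k) = k + 11/3.
From deg A=1, deg B=1, deg C=1: d=4.
Solve for f: f(k) = k*(k + 3)*(k**2 + 7*k + 14)/24 (degree 4 ≤ 4).
Then R = B(k−1)f/C = k*(k + 3)*(k + 5)*(k**2 + 7*k + 14)/(8*(3*k + 11)), so s_k = R(k)·t_k = 3*k*(k**2 + 7*k + 14)/(8*(k**3 + 7*k**2 + 14*k + 8)).
Check: Δs_k = 3*(3*k + 11)/(k**5 + 15*k**4 + 85*k**3 + 225*k**2 + 274*k + 120). ✓
Sum = s_(13) − s_(3); s_(13) = 1781/4760, s_(3) = 99/280 ⇒ 7/340.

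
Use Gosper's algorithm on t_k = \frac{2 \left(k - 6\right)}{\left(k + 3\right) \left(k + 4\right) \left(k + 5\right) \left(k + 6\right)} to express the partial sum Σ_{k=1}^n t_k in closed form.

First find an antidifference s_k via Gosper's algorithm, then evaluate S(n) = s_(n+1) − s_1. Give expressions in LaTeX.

t_(k+1)/t_k = (k - 5)*(k + 3)/((k - 6)*(k + 7)).
A = k + 3, B = k + 7, C = k - 6.
Key eq: (k + 3)·f(k+1) = (k + 6)·f(k) + (k - 6).
deg f ≤ 3 (via 1,1,1).
Solve for f: f(k) = -k*(k**2 + 12*k + 67)/40 (degree 3 ≤ 3).
R(k) = B(k−1)·f(k)/C(k) = -k*(k + 6)*(k**2 + 12*k + 67)/(40*(k - 6)); s_k = R·t_k = k*(-k**2 - 12*k - 67)/(20*(k + 3)*(k + 4)*(k + 5)).
Check: Δs_k = 2*(k - 6)/(k**4 + 18*k**3 + 119*k**2 + 342*k + 360). ✓
Evaluate: s_(n+1) = (-n**3 - 15*n**2 - 94*n - 80)/(20*(n**3 + 15*n**2 + 74*n + 120)); subtract s_(1) = -1/30 ⇒ S(n) = n*(-n**2 - 15*n - 134)/(60*(n**3 + 15*n**2 + 74*n + 120)).

S(n) = \frac{n \left(- n^{2} - 15 n - 134\right)}{60 \left(n^{3} + 15 n^{2} + 74 n + 120\right)}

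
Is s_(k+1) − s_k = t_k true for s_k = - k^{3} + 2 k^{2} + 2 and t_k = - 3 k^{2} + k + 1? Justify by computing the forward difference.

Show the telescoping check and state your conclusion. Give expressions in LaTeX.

s_(k+1) = -k**3 - k**2 + k + 3
s_(k+1) − s_k = -3*k**2 + k + 1
(s_(k+1) − s_k) − t_k = 0

valid; difference matches t_k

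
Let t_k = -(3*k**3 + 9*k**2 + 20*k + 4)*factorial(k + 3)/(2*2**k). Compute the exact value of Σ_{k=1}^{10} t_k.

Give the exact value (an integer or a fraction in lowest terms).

Σ = -14132418276

t_(k+1)/t_k = (3*k**4 + 30*k**3 + 119*k**2 + 224*k + 144)/(2*(3*k**3 + 9*k**2 + 20*k + 4)).
A = k/2 + 2, B = 1, C = k**3 + 3*k**2 + 20*k/3 + 4/3.
Set up (k/2 + 2)·f(k+1) − (1)·f(k) − (k**3 + 3*k**2 + 20*k/3 + 4/3) = 0.
From deg A=1, deg B=0, deg C=3: d=2.
Coefficient equations give f(k) = 2*(3*k**2 - 3*k + 2)/3.
Certificate R = B(k−1)f/C = 2*(3*k**2 - 3*k + 2)/(3*k**3 + 9*k**2 + 20*k + 4) gives s_k = -(3*k**2 - 3*k + 2)*factorial(k + 3)/2**k.
Verify: -(3*k**3 + 9*k**2 + 20*k + 4)*factorial(k + 3)/(2*2**k) matches t_k.
Evaluate s at k=11 and k=1: -14132418300 and -24; difference -14132418276.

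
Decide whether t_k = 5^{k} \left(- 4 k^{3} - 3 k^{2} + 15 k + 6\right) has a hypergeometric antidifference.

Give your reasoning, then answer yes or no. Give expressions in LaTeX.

Step 1: r(k) = 5*(4*k**3 + 15*k**2 + 3*k - 14)/(4*k**3 + 3*k**2 - 15*k - 6).
Gosper form: A/B · C(k+1)/C(k) with A=5, B=1, C=k**3 + 3*k**2/4 - 15*k/4 - 3/2.
Key eq: (5)·f(k+1) = (1)·f(k) + (k**3 + 3*k**2/4 - 15*k/4 - 3/2).
deg f ≤ 3 (via 0,0,3).
A polynomial solution: f(k) = (k**3 - 3*k**2 + 1)/4.
So s_k = (B(k−1)f/C)·t_k = ((k**3 - 3*k**2 + 1)/(4*k**3 + 3*k**2 - 15*k - 6))·t_k = 5**k*(-k**3 + 3*k**2 - 1).
Δs = 5**k*(-4*k**3 - 3*k**2 + 15*k + 6), as required.

Yes. s_k = 5^{k} \left(- k^{3} + 3 k^{2} - 1\right).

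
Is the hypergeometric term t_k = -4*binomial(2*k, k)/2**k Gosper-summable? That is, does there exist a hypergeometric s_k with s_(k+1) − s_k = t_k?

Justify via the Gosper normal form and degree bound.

r(k) = (2*k + 1)/(k + 1) after simplifying.
A = 2*k + 1, B = k + 1, C = 1.
Key eq: (2*k + 1)·f(k+1) = (k)·f(k) + (1).
deg f ≤ -1 (via 1,1,0).
Bound -1 < 0, so the key equation has no polynomial solution.

No — key equation has no polynomial f.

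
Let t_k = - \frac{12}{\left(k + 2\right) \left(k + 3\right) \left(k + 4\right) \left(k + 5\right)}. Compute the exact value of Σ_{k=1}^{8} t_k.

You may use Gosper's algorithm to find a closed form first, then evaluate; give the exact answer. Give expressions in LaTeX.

Σ = -46/715

t_(k+1)/t_k = (k + 2)/(k + 6).
So A=k + 2 and B=k + 6, with C=1.
Need (k + 2)·f(k+1) − (k + 5)·f(k) = 1.
From deg A=1, deg B=1, deg C=0: d=3.
Match coefficients ⇒ f(k) = k*(k**2 + 9*k + 26)/72.
So s_k = (B(k−1)f/C)·t_k = (k*(k + 5)*(k**2 + 9*k + 26)/72)·t_k = k*(-k**2 - 9*k - 26)/(6*(k + 2)*(k + 3)*(k + 4)).
Verify: -12/(k**4 + 14*k**3 + 71*k**2 + 154*k + 120) matches t_k.
Σ_(k=1)^(8) t_k = s_(9) − s_(1) = -47/286 − (-1/10) = -46/715.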